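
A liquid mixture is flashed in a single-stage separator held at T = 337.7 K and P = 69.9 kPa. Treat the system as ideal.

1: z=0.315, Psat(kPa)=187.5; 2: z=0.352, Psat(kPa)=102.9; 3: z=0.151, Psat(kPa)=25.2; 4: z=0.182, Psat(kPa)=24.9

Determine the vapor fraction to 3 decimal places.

ψ = 0.671

Raoult's law: Kᵢ = Pᵢˢᵃᵗ/P = Pᵢˢᵃᵗ/69.9.
  K_1 = 187.5/69.9 = 2.68240, K_2 = 102.9/69.9 = 1.47210, K_3 = 25.2/69.9 = 0.36052, K_4 = 24.9/69.9 = 0.35622
Rachford–Rice: g(ψ) = Σ zᵢ(Kᵢ−1)/(1+ψ(Kᵢ−1)) = 0.
Feasibility: ΣzᵢKᵢ = 1.482, Σzᵢ/Kᵢ = 1.286 — both > 1, two phases present.
Newton–Raphson from ψ = 0.44:
  ψ = 0.440: g = 0.1443, g' = -0.615 → ψ = 0.675
  ψ = 0.675: g = -0.0028, g' = -0.668 → ψ = 0.671
Converged at ψ = 0.671.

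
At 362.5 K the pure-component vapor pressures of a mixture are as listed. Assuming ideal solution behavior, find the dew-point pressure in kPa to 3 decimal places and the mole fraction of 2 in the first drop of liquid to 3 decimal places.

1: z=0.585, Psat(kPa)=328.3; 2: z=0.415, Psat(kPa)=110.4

At the dew point ψ → 1, so Σzᵢ/Kᵢ = 1 with Kᵢ = Pᵢˢᵃᵗ/P ⇒ 1/P = Σzᵢ/Pᵢˢᵃᵗ.
1/P = 0.585/328.3 + 0.415/110.4 = 0.005541 ⇒ P = 180.474 kPa
xᵢ = zᵢP/Pᵢˢᵃᵗ ⇒ x_2 = 0.415·180.474/110.4 = 0.678

Pdew = 180.474 kPa, x_2 = 0.678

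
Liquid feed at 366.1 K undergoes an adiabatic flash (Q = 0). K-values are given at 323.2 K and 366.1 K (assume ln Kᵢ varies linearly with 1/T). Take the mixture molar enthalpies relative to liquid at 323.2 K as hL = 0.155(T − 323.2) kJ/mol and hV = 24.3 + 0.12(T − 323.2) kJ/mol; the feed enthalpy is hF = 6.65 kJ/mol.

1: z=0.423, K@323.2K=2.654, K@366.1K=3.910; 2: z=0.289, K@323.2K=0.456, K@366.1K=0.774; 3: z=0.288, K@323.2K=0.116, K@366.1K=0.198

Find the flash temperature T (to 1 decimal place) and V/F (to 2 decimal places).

Adiabatic flash: solve Rachford–Rice at each trial T, then check hF = ψ·hV(T) + (1−ψ)·hL(T).
  T = 323.2 K: K = (2.654, 0.456, 0.116), RR gives ψ = 0.237, H_out = 5.761 kJ/mol
  T = 366.1 K: K = (3.910, 0.774, 0.198), RR gives ψ = 0.537, H_out = 18.898 kJ/mol
  T = 344.6 K: K = (3.259, 0.604, 0.154), RR gives ψ = 0.398, H_out = 12.686 kJ/mol
  T = 333.9 K: K = (2.951, 0.527, 0.134), RR gives ψ = 0.322, H_out = 9.359 kJ/mol
  T = 328.5 K: K = (2.799, 0.490, 0.125), RR gives ψ = 0.280, H_out = 7.585 kJ/mol
  T = 325.9 K: K = (2.728, 0.473, 0.120), RR gives ψ = 0.260, H_out = 6.702 kJ/mol
  T = 324.5 K: K = (2.689, 0.464, 0.118), RR gives ψ = 0.248, H_out = 6.217 kJ/mol
Linear interpolation between T = 324.5 (H_out = 6.217) and T = 325.9 (H_out = 6.702) on hF = 6.65 gives T ≈ 325.7 K, at which ψ = 0.26.

T = 325.7 K, V/F = 0.26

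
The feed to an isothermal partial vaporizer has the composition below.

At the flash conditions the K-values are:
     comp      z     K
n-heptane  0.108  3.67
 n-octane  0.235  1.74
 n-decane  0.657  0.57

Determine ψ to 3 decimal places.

ψ = 0.256

Material balance + equilibrium reduce to Σ zᵢ(Kᵢ−1)/(1+ψ(Kᵢ−1)) = 0.
Check two-phase: ΣzᵢKᵢ = 1.180 > 1 and Σzᵢ/Kᵢ = 1.317 > 1, so g(0) = 0.180 > 0 and g(1) = -0.317 < 0.
Iterate (Newton) starting at ψ = 0.59:
  ψ = 0.590: g = -0.1455, g' = -0.397 → ψ = 0.223
  ψ = 0.223: g = 0.0175, g' = -0.546 → ψ = 0.255
  ψ = 0.255: g = 0.0005, g' = -0.517 → ψ = 0.256
Converged at ψ = 0.256.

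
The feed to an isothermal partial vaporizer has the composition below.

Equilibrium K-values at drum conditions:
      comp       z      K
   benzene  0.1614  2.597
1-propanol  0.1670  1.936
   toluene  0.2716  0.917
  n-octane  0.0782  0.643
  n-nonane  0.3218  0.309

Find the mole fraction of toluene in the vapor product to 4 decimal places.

y_toluene = 0.2539

Rachford–Rice: g(V/F) = Σ zᵢ(Kᵢ−1)/(1+V/F(Kᵢ−1)) = 0.
Feasibility: ΣzᵢKᵢ = 1.1412, Σzᵢ/Kᵢ = 1.6076 — both > 1, two phases present.
Newton–Raphson from V/F = 0.5:
  V/F = 0.5000: g = -0.14745, g' = -0.5706 → V/F = 0.2416
  V/F = 0.2416: g = -0.00701, g' = -0.5469 → V/F = 0.2288
Converged at V/F = 0.2288.
Compositions from xᵢ = zᵢ/(1+V/F(Kᵢ−1)), yᵢ = Kᵢxᵢ:
  benzene: x = 0.1182, y = 0.3070
  1-propanol: x = 0.1375, y = 0.2663
  toluene: x = 0.2769, y = 0.2539
  n-octane: x = 0.0852, y = 0.0548
  n-nonane: x = 0.3822, y = 0.1181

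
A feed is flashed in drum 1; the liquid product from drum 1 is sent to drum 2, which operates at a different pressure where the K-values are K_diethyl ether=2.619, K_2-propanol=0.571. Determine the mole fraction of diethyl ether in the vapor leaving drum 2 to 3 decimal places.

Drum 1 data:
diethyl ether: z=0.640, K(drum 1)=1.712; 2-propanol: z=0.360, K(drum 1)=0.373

Drum 1:
Let ψ₁ = V/F and solve Σ zᵢ(Kᵢ−1)/(1+ψ₁(Kᵢ−1)) = 0.
Feasibility: ΣzᵢKᵢ = 1.230, Σzᵢ/Kᵢ = 1.339 — both > 1, two phases present.
Iterate (Newton) starting at ψ₁ = 0.48:
  ψ₁ = 0.480: g = 0.0167, g' = -0.470 → ψ₁ = 0.516
  ψ₁ = 0.516: g = -0.0002, g' = -0.483 → ψ₁ = 0.515
Converged at ψ₁ = 0.515.
Drum-1 compositions:
  diethyl ether: x = 0.468, y = 0.802
  2-propanol: x = 0.532, y = 0.198
Drum-2 feed = drum-1 liquid: z₂ = (0.4683, 0.5317).
Drum 2:
Rachford–Rice: g(ψ₂) = Σ zᵢ(Kᵢ−1)/(1+ψ₂(Kᵢ−1)) = 0.
g(0) = ΣzᵢKᵢ − 1 = 0.530 and g(1) = 1 − Σzᵢ/Kᵢ = -0.110, so a root lies in (0, 1).
Binary case is linear: z₁(K₁−1)(1+ψ₂(K₂−1)) + z₂(K₂−1)(1+ψ₂(K₁−1)) = 0
⇒ ψ₂ = [z₁(K₁−1)+z₂(K₂−1)] / [−(K₁−1)(K₂−1)] = 0.5300/0.6946 = 0.763
  diethyl ether: x = 0.209, y = 0.549
  2-propanol: x = 0.791, y = 0.451

y_diethyl ether (drum 2) = 0.549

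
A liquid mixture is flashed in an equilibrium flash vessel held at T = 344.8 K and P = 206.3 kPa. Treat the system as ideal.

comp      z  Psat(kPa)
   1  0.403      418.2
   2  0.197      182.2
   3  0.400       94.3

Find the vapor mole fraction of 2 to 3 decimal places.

Raoult's law: Kᵢ = Pᵢˢᵃᵗ/P = Pᵢˢᵃᵗ/206.3.
  K_1 = 418.2/206.3 = 2.02714, K_2 = 182.2/206.3 = 0.88318, K_3 = 94.3/206.3 = 0.45710
Rachford–Rice: g(ψ) = Σ zᵢ(Kᵢ−1)/(1+ψ(Kᵢ−1)) = 0.
g(0) = ΣzᵢKᵢ − 1 = 0.174 and g(1) = 1 − Σzᵢ/Kᵢ = -0.297, so a root lies in (0, 1).
Iterate (Newton) starting at ψ = 0.48:
  ψ = 0.480: g = -0.0408, g' = -0.409 → ψ = 0.380
Converged at ψ = 0.380.
Compositions from xᵢ = zᵢ/(1+ψ(Kᵢ−1)), yᵢ = Kᵢxᵢ:
  1: x = 0.290, y = 0.588
  2: x = 0.206, y = 0.182
  3: x = 0.504, y = 0.230

y_2 = 0.182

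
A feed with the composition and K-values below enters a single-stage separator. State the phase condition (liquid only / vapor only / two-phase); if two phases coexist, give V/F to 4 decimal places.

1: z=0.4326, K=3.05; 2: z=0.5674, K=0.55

two-phase, V/F = 0.6846

ΣzᵢKᵢ = 1.6315; Σzᵢ/Kᵢ = 1.1735.
Both exceed 1, so a two-phase solution exists.
Rachford–Rice: g(ψ) = Σ zᵢ(Kᵢ−1)/(1+ψ(Kᵢ−1)) = 0.
Binary case is linear: z₁(K₁−1)(1+ψ(K₂−1)) + z₂(K₂−1)(1+ψ(K₁−1)) = 0
⇒ ψ = [z₁(K₁−1)+z₂(K₂−1)] / [−(K₁−1)(K₂−1)] = 0.63150/0.92250 = 0.6846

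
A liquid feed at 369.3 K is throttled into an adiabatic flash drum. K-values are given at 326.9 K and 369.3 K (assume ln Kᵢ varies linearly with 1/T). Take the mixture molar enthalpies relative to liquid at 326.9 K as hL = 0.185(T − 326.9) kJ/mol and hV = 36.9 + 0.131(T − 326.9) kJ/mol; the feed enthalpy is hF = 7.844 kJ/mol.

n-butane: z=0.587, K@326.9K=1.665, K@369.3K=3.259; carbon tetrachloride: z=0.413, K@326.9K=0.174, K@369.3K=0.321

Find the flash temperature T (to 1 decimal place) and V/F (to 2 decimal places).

Adiabatic flash: solve Rachford–Rice at each trial T, then check hF = ψ·hV(T) + (1−ψ)·hL(T).
  T = 326.9 K: K = (1.665, 0.174), RR gives ψ = 0.090, H_out = 3.306 kJ/mol
  T = 369.3 K: K = (3.259, 0.321), RR gives ψ = 0.682, H_out = 31.437 kJ/mol
  T = 348.1 K: K = (2.378, 0.241), RR gives ψ = 0.473, H_out = 20.847 kJ/mol
  T = 337.5 K: K = (2.001, 0.206), RR gives ψ = 0.326, H_out = 13.817 kJ/mol
  T = 332.2 K: K = (1.828, 0.189), RR gives ψ = 0.225, H_out = 9.231 kJ/mol
  T = 329.5 K: K = (1.744, 0.181), RR gives ψ = 0.162, H_out = 6.428 kJ/mol
  T = 330.9 K: K = (1.787, 0.186), RR gives ψ = 0.196, H_out = 7.930 kJ/mol
Linear interpolation between T = 329.5 (H_out = 6.428) and T = 330.9 (H_out = 7.930) on hF = 7.844 gives T ≈ 330.8 K, at which ψ = 0.19.

T = 330.8 K, V/F = 0.19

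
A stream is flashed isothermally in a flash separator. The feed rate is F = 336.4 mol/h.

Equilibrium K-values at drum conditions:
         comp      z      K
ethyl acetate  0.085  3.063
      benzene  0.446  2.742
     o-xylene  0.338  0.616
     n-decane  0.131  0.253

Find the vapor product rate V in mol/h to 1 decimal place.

V = 252.7 mol/h

Iterate (Newton) starting at ψ = 0.5:
  ψ = 0.500: g = 0.1847, g' = -0.737 → ψ = 0.751
Converged at ψ = 0.751.
Then V = ψ·F = 0.7511·336.4 = 252.7 mol/h and L = F − V = 83.7 mol/h.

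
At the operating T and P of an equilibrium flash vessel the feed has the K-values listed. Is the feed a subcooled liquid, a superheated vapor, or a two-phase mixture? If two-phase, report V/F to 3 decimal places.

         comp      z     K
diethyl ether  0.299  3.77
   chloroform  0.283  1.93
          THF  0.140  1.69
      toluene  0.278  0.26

two-phase, V/F = 0.772

ΣzᵢKᵢ = 1.982; Σzᵢ/Kᵢ = 1.378.
Both exceed 1, so a two-phase solution exists.
Newton–Raphson from ψ = 0.43:
  ψ = 0.430: g = 0.3388, g' = -0.970 → ψ = 0.779
  ψ = 0.779: g = -0.0083, g' = -1.190 → ψ = 0.772
Converged at ψ = 0.772.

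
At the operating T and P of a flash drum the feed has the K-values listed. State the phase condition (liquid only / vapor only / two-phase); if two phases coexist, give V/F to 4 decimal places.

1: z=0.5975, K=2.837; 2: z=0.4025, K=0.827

vapor only

ΣzᵢKᵢ = 2.0280; Σzᵢ/Kᵢ = 0.6973.
Since Σzᵢ/Kᵢ < 1 the mixture is above its dew point — single vapor phase.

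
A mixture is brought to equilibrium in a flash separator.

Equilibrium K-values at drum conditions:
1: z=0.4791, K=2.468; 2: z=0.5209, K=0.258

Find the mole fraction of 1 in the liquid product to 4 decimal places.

Rachford–Rice: g(ψ) = Σ zᵢ(Kᵢ−1)/(1+ψ(Kᵢ−1)) = 0.
g(0) = ΣzᵢKᵢ − 1 = 0.3168 and g(1) = 1 − Σzᵢ/Kᵢ = -1.2131, so a root lies in (0, 1).
Binary case is linear: z₁(K₁−1)(1+ψ(K₂−1)) + z₂(K₂−1)(1+ψ(K₁−1)) = 0
⇒ ψ = [z₁(K₁−1)+z₂(K₂−1)] / [−(K₁−1)(K₂−1)] = 0.31681/1.08926 = 0.2909
Compositions from xᵢ = zᵢ/(1+ψ(Kᵢ−1)), yᵢ = Kᵢxᵢ:
  1: x = 0.3357, y = 0.8286
  2: x = 0.6643, y = 0.1714

x_1 = 0.3357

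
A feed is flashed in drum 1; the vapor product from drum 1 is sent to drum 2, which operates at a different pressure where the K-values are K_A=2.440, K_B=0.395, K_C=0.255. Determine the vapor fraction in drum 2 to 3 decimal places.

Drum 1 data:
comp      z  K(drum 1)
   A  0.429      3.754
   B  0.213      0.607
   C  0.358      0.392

Drum 1:
Material balance + equilibrium reduce to Σ zᵢ(Kᵢ−1)/(1+ψ₁(Kᵢ−1)) = 0.
Feasibility: ΣzᵢKᵢ = 1.880, Σzᵢ/Kᵢ = 1.378 — both > 1, two phases present.
Newton–Raphson from ψ₁ = 0.5:
  ψ₁ = 0.500: g = 0.0801, g' = -0.900 → ψ₁ = 0.589
  ψ₁ = 0.589: g = 0.0025, g' = -0.850 → ψ₁ = 0.592
Converged at ψ₁ = 0.592.
Drum-1 compositions:
  A: x = 0.163, y = 0.612
  B: x = 0.278, y = 0.168
  C: x = 0.559, y = 0.219
Drum-2 feed = drum-1 vapor: z₂ = (0.6123, 0.1685, 0.2193).
Drum 2:
Rachford–Rice: g(ψ₂) = Σ zᵢ(Kᵢ−1)/(1+ψ₂(Kᵢ−1)) = 0.
g(0) = ΣzᵢKᵢ − 1 = 0.616 and g(1) = 1 − Σzᵢ/Kᵢ = -0.537, so a root lies in (0, 1).
Newton–Raphson from ψ₂ = 0.5:
  ψ₂ = 0.500: g = 0.1061, g' = -0.865 → ψ₂ = 0.623
  ψ₂ = 0.623: g = -0.0034, g' = -0.935 → ψ₂ = 0.619
Converged at ψ₂ = 0.619.
  A: x = 0.324, y = 0.790
  B: x = 0.269, y = 0.106
  C: x = 0.407, y = 0.104

V/F (drum 2) = 0.619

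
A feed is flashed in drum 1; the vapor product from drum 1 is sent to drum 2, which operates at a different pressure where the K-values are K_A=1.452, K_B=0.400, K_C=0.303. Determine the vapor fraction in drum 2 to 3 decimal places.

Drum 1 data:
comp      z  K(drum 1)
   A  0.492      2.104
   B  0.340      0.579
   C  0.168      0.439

V/F (drum 2) = 0.180

Drum 1:
Let ψ₁ = V/F and solve Σ zᵢ(Kᵢ−1)/(1+ψ₁(Kᵢ−1)) = 0.
Check two-phase: ΣzᵢKᵢ = 1.306 > 1 and Σzᵢ/Kᵢ = 1.204 > 1, so g(0) = 0.306 > 0 and g(1) = -0.204 < 0.
Newton iteration, ψ₁⁰ = 0.32:
  ψ₁ = 0.320: g = 0.1211, g' = -0.486 → ψ₁ = 0.569
  ψ₁ = 0.569: g = 0.0070, g' = -0.444 → ψ₁ = 0.585
Converged at ψ₁ = 0.585.
Drum-1 compositions:
  A: x = 0.299, y = 0.629
  B: x = 0.451, y = 0.261
  C: x = 0.250, y = 0.110
Drum-2 feed = drum-1 vapor: z₂ = (0.6291, 0.2611, 0.1097).
Drum 2:
Let ψ₂ = V/F and solve Σ zᵢ(Kᵢ−1)/(1+ψ₂(Kᵢ−1)) = 0.
g(0) = ΣzᵢKᵢ − 1 = 0.051 and g(1) = 1 − Σzᵢ/Kᵢ = -0.448, so a root lies in (0, 1).
Newton iteration, ψ₂⁰ = 0.5:
  ψ₂ = 0.500: g = -0.1093, g' = -0.403 → ψ₂ = 0.229
  ψ₂ = 0.229: g = -0.0149, g' = -0.307 → ψ₂ = 0.180
Converged at ψ₂ = 0.180.
  A: x = 0.582, y = 0.845
  B: x = 0.293, y = 0.117
  C: x = 0.125, y = 0.038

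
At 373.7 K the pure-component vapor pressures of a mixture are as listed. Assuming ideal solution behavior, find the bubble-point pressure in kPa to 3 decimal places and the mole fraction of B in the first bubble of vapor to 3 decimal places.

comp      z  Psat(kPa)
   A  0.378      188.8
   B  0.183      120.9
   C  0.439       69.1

At the bubble point ψ → 0, so ΣzᵢKᵢ = 1 with Kᵢ = Pᵢˢᵃᵗ/P ⇒ P = ΣzᵢPᵢˢᵃᵗ.
P = 0.378·188.8 + 0.183·120.9 + 0.439·69.1 = 123.826 kPa
yᵢ = zᵢPᵢˢᵃᵗ/P ⇒ y_B = 0.183·120.9/123.826 = 0.179

Pbub = 123.826 kPa, y_B = 0.179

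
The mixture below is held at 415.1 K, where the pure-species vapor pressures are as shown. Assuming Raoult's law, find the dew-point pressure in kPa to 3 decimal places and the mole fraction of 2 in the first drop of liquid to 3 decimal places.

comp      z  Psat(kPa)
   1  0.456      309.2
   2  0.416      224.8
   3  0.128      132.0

At the dew point ψ → 1, so Σzᵢ/Kᵢ = 1 with Kᵢ = Pᵢˢᵃᵗ/P ⇒ 1/P = Σzᵢ/Pᵢˢᵃᵗ.
1/P = 0.456/309.2 + 0.416/224.8 + 0.128/132.0 = 0.004295 ⇒ P = 232.829 kPa
xᵢ = zᵢP/Pᵢˢᵃᵗ ⇒ x_2 = 0.416·232.829/224.8 = 0.431

Pdew = 232.829 kPa, x_2 = 0.431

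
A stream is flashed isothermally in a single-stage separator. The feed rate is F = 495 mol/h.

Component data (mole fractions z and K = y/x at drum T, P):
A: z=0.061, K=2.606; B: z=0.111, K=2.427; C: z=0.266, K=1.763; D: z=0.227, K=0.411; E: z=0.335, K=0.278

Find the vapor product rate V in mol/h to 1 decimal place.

Newton iteration, V/F⁰ = 0.6:
  V/F = 0.600: g = -0.3591, g' = -0.911 → V/F = 0.206
  V/F = 0.206: g = -0.0648, g' = -0.682 → V/F = 0.111
  V/F = 0.111: g = 0.0010, g' = -0.710 → V/F = 0.112
Converged at V/F = 0.112.
Then V = V/F·F = 0.1124·495 = 55.6 mol/h and L = F − V = 439.4 mol/h.

V = 55.6 mol/h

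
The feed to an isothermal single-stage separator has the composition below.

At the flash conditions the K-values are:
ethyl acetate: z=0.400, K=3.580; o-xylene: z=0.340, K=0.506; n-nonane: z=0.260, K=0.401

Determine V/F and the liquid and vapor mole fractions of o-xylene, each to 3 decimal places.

Rachford–Rice: g(V/F) = Σ zᵢ(Kᵢ−1)/(1+V/F(Kᵢ−1)) = 0.
Check two-phase: ΣzᵢKᵢ = 1.708 > 1 and Σzᵢ/Kᵢ = 1.432 > 1, so g(0) = 0.708 > 0 and g(1) = -0.432 < 0.
Iterate (Newton) starting at V/F = 0.5:
  V/F = 0.500: g = 0.0053, g' = -0.844 → V/F = 0.506
Converged at V/F = 0.506.
Compositions from xᵢ = zᵢ/(1+V/F(Kᵢ−1)), yᵢ = Kᵢxᵢ:
  ethyl acetate: x = 0.173, y = 0.621
  o-xylene: x = 0.453, y = 0.229
  n-nonane: x = 0.373, y = 0.150

V/F = 0.506, x_o-xylene = 0.453, y_o-xylene = 0.229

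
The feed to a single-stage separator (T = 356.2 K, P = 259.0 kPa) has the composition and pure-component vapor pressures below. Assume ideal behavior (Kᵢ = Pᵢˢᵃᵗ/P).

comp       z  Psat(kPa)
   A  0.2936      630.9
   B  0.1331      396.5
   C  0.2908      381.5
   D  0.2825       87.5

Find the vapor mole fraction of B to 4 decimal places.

Raoult's law: Kᵢ = Pᵢˢᵃᵗ/P = Pᵢˢᵃᵗ/259.0.
  K_A = 630.9/259.0 = 2.435907, K_B = 396.5/259.0 = 1.530888, K_C = 381.5/259.0 = 1.472973, K_D = 87.5/259.0 = 0.337838
Material balance + equilibrium reduce to Σ zᵢ(Kᵢ−1)/(1+β(Kᵢ−1)) = 0.
Feasibility: ΣzᵢKᵢ = 1.4427, Σzᵢ/Kᵢ = 1.2411 — both > 1, two phases present.
Iterate (Newton) starting at β = 0.69:
  β = 0.6900: g = 0.02276, g' = -0.6297 → β = 0.7261
  β = 0.7261: g = -0.00053, g' = -0.6602 → β = 0.7253
Converged at β = 0.7253.
Compositions from xᵢ = zᵢ/(1+β(Kᵢ−1)), yᵢ = Kᵢxᵢ:
  A: x = 0.1438, y = 0.3503
  B: x = 0.0961, y = 0.1471
  C: x = 0.2165, y = 0.3189
  D: x = 0.5436, y = 0.1836

y_B = 0.1471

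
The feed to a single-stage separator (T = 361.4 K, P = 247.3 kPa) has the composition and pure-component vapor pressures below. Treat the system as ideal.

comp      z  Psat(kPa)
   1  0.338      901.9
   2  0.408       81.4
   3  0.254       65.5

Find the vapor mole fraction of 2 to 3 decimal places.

y_2 = 0.160

Raoult's law: Kᵢ = Pᵢˢᵃᵗ/P = Pᵢˢᵃᵗ/247.3.
  K_1 = 901.9/247.3 = 3.64699, K_2 = 81.4/247.3 = 0.32915, K_3 = 65.5/247.3 = 0.26486
Rachford–Rice: g(ψ) = Σ zᵢ(Kᵢ−1)/(1+ψ(Kᵢ−1)) = 0.
Check two-phase: ΣzᵢKᵢ = 1.434 > 1 and Σzᵢ/Kᵢ = 2.291 > 1, so g(0) = 0.434 > 0 and g(1) = -1.291 < 0.
Newton iteration, ψ⁰ = 0.5:
  ψ = 0.500: g = -0.3220, g' = -1.198 → ψ = 0.231
  ψ = 0.231: g = 0.0063, g' = -1.368 → ψ = 0.236
Converged at ψ = 0.236.
Compositions from xᵢ = zᵢ/(1+ψ(Kᵢ−1)), yᵢ = Kᵢxᵢ:
  1: x = 0.208, y = 0.759
  2: x = 0.485, y = 0.160
  3: x = 0.307, y = 0.081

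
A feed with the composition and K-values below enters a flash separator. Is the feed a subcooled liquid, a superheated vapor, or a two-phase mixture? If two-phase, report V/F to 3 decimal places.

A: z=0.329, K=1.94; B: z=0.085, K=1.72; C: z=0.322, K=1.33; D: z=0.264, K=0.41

ΣzᵢKᵢ = 1.321; Σzᵢ/Kᵢ = 1.105.
Both exceed 1, so a two-phase solution exists.
Let ψ = V/F and solve Σ zᵢ(Kᵢ−1)/(1+ψ(Kᵢ−1)) = 0.
Newton–Raphson from ψ = 0.42:
  ψ = 0.420: g = 0.1550, g' = -0.365 → ψ = 0.845
  ψ = 0.845: g = -0.0170, g' = -0.494 → ψ = 0.810
  ψ = 0.810: g = -0.0004, g' = -0.470 → ψ = 0.809
Converged at ψ = 0.809.

two-phase, V/F = 0.809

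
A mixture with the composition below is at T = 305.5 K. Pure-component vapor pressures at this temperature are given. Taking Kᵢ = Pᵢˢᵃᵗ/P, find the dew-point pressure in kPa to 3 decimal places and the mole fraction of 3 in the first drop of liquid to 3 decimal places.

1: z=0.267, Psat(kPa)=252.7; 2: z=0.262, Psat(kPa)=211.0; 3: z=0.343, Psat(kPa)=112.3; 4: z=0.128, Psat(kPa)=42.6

Pdew = 119.656 kPa, x_3 = 0.365

At the dew point ψ → 1, so Σzᵢ/Kᵢ = 1 with Kᵢ = Pᵢˢᵃᵗ/P ⇒ 1/P = Σzᵢ/Pᵢˢᵃᵗ.
1/P = 0.267/252.7 + 0.262/211.0 + 0.343/112.3 + 0.128/42.6 = 0.008357 ⇒ P = 119.656 kPa
xᵢ = zᵢP/Pᵢˢᵃᵗ ⇒ x_3 = 0.343·119.656/112.3 = 0.365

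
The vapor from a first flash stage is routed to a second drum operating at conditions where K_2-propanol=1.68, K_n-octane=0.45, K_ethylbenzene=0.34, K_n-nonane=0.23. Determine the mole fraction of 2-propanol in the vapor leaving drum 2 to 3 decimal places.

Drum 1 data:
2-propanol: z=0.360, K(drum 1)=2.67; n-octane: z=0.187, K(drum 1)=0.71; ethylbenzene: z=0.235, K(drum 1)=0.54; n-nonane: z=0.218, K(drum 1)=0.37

y_2-propanol (drum 2) = 0.822

Drum 1:
Let ψ₁ = V/F and solve Σ zᵢ(Kᵢ−1)/(1+ψ₁(Kᵢ−1)) = 0.
Check two-phase: ΣzᵢKᵢ = 1.302 > 1 and Σzᵢ/Kᵢ = 1.423 > 1, so g(0) = 0.302 > 0 and g(1) = -0.423 < 0.
Newton iteration, ψ₁⁰ = 0.67:
  ψ₁ = 0.670: g = -0.1775, g' = -0.611 → ψ₁ = 0.379
  ψ₁ = 0.379: g = -0.0044, g' = -0.618 → ψ₁ = 0.372
Converged at ψ₁ = 0.372.
Drum-1 compositions:
  2-propanol: x = 0.222, y = 0.593
  n-octane: x = 0.210, y = 0.149
  ethylbenzene: x = 0.284, y = 0.153
  n-nonane: x = 0.285, y = 0.105
Drum-2 feed = drum-1 vapor: z₂ = (0.5926, 0.1488, 0.1531, 0.1054).
Drum 2:
Let ψ₂ = V/F and solve Σ zᵢ(Kᵢ−1)/(1+ψ₂(Kᵢ−1)) = 0.
g(0) = ΣzᵢKᵢ − 1 = 0.139 and g(1) = 1 − Σzᵢ/Kᵢ = -0.592, so a root lies in (0, 1).
Newton iteration, ψ₂⁰ = 0.5:
  ψ₂ = 0.500: g = -0.0950, g' = -0.552 → ψ₂ = 0.328
  ψ₂ = 0.328: g = -0.0079, g' = -0.471 → ψ₂ = 0.311
Converged at ψ₂ = 0.311.
  2-propanol: x = 0.489, y = 0.822
  n-octane: x = 0.180, y = 0.081
  ethylbenzene: x = 0.193, y = 0.066
  n-nonane: x = 0.139, y = 0.032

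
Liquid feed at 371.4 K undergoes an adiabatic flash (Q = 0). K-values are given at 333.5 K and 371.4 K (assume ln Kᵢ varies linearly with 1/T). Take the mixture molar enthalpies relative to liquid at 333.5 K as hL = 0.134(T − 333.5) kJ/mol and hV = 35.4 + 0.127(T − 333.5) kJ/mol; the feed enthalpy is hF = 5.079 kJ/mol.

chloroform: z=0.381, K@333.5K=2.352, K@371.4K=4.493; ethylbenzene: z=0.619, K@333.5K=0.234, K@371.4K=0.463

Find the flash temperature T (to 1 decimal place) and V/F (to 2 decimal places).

Adiabatic flash: solve Rachford–Rice at each trial T, then check hF = ψ·hV(T) + (1−ψ)·hL(T).
  T = 333.5 K: K = (2.352, 0.234), RR gives ψ = 0.040, H_out = 1.400 kJ/mol
  T = 371.4 K: K = (4.493, 0.463), RR gives ψ = 0.532, H_out = 23.780 kJ/mol
  T = 352.4 K: K = (3.305, 0.335), RR gives ψ = 0.304, H_out = 13.266 kJ/mol
  T = 342.9 K: K = (2.799, 0.281), RR gives ψ = 0.186, H_out = 7.825 kJ/mol
  T = 338.2 K: K = (2.569, 0.257), RR gives ψ = 0.118, H_out = 4.805 kJ/mol
  T = 340.5 K: K = (2.680, 0.268), RR gives ψ = 0.152, H_out = 6.322 kJ/mol
Linear interpolation between T = 338.2 (H_out = 4.805) and T = 340.5 (H_out = 6.322) on hF = 5.079 gives T ≈ 338.6 K, at which ψ = 0.12.

T = 338.6 K, V/F = 0.12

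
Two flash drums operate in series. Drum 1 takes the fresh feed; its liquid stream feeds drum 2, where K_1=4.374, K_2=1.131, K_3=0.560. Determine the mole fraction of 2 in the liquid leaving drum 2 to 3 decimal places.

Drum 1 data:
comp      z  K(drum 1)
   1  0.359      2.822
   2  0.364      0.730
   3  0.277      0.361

x_2 (drum 2) = 0.379

Drum 1:
Newton–Raphson from ψ₁ = 0.5:
  ψ₁ = 0.500: g = -0.0314, g' = -0.606 → ψ₁ = 0.448
  ψ₁ = 0.448: g = 0.0003, g' = -0.618 → ψ₁ = 0.449
Converged at ψ₁ = 0.449.
Drum-1 compositions:
  1: x = 0.198, y = 0.557
  2: x = 0.414, y = 0.302
  3: x = 0.388, y = 0.140
Drum-2 feed = drum-1 liquid: z₂ = (0.1976, 0.4142, 0.3883).
Drum 2:
Rachford–Rice: g(ψ₂) = Σ zᵢ(Kᵢ−1)/(1+ψ₂(Kᵢ−1)) = 0.
g(0) = ΣzᵢKᵢ − 1 = 0.550 and g(1) = 1 − Σzᵢ/Kᵢ = -0.105, so a root lies in (0, 1).
Newton iteration, ψ₂⁰ = 0.45:
  ψ₂ = 0.450: g = 0.1029, g' = -0.478 → ψ₂ = 0.665
  ψ₂ = 0.665: g = 0.0138, g' = -0.370 → ψ₂ = 0.703
Converged at ψ₂ = 0.703.
  1: x = 0.059, y = 0.256
  2: x = 0.379, y = 0.429
  3: x = 0.562, y = 0.315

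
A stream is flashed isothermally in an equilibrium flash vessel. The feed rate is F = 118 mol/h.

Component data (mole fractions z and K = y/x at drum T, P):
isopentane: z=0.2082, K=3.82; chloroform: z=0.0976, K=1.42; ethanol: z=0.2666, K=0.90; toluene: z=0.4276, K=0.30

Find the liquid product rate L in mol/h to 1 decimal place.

Newton–Raphson from ψ = 0.66:
  ψ = 0.6600: g = -0.34760, g' = -0.9397 → ψ = 0.2901
  ψ = 0.2901: g = -0.04358, g' = -0.8473 → ψ = 0.2387
  ψ = 0.2387: g = 0.00151, g' = -0.9105 → ψ = 0.2403
Converged at ψ = 0.2403.
Then V = ψ·F = 0.2403·118 = 28.4 mol/h and L = F − V = 89.6 mol/h.

L = 89.6 mol/h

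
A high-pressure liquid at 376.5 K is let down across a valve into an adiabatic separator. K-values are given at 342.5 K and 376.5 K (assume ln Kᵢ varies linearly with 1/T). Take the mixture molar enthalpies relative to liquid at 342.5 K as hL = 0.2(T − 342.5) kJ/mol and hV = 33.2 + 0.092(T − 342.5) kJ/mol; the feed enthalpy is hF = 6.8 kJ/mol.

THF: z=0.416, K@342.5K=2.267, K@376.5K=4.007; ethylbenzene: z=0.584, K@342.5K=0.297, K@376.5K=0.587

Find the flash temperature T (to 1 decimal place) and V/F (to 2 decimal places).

Adiabatic flash: solve Rachford–Rice at each trial T, then check hF = ψ·hV(T) + (1−ψ)·hL(T).
  T = 342.5 K: K = (2.267, 0.297), RR gives ψ = 0.131, H_out = 4.343 kJ/mol
  T = 376.5 K: K = (4.007, 0.587), RR gives ψ = 0.813, H_out = 30.808 kJ/mol
  T = 359.5 K: K = (3.055, 0.424), RR gives ψ = 0.438, H_out = 17.150 kJ/mol
  T = 351.0 K: K = (2.641, 0.357), RR gives ψ = 0.291, H_out = 11.082 kJ/mol
  T = 346.8 K: K = (2.451, 0.326), RR gives ψ = 0.215, H_out = 7.897 kJ/mol
  T = 344.6 K: K = (2.356, 0.311), RR gives ψ = 0.173, H_out = 6.125 kJ/mol
Linear interpolation between T = 344.6 (H_out = 6.125) and T = 346.8 (H_out = 7.897) on hF = 6.8 gives T ≈ 345.4 K, at which ψ = 0.19.

T = 345.4 K, V/F = 0.19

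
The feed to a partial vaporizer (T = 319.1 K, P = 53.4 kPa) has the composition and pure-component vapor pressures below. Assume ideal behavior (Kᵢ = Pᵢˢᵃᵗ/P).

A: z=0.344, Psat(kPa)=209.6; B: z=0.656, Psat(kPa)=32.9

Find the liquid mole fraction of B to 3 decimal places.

x_B = 0.884

Raoult's law: Kᵢ = Pᵢˢᵃᵗ/P = Pᵢˢᵃᵗ/53.4.
  K_A = 209.6/53.4 = 3.92509, K_B = 32.9/53.4 = 0.61610
Material balance + equilibrium reduce to Σ zᵢ(Kᵢ−1)/(1+β(Kᵢ−1)) = 0.
Feasibility: ΣzᵢKᵢ = 1.754, Σzᵢ/Kᵢ = 1.152 — both > 1, two phases present.
Binary case is linear: z₁(K₁−1)(1+β(K₂−1)) + z₂(K₂−1)(1+β(K₁−1)) = 0
⇒ β = [z₁(K₁−1)+z₂(K₂−1)] / [−(K₁−1)(K₂−1)] = 0.7544/1.1229 = 0.672
Compositions from xᵢ = zᵢ/(1+β(Kᵢ−1)), yᵢ = Kᵢxᵢ:
  A: x = 0.116, y = 0.455
  B: x = 0.884, y = 0.545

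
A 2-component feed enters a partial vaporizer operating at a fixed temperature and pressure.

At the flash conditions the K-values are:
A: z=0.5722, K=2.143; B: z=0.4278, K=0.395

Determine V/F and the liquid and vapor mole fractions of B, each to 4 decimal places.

Material balance + equilibrium reduce to Σ zᵢ(Kᵢ−1)/(1+V/F(Kᵢ−1)) = 0.
Check two-phase: ΣzᵢKᵢ = 1.3952 > 1 and Σzᵢ/Kᵢ = 1.3500 > 1, so g(0) = 0.3952 > 0 and g(1) = -0.3500 < 0.
Binary case is linear: z₁(K₁−1)(1+V/F(K₂−1)) + z₂(K₂−1)(1+V/F(K₁−1)) = 0
⇒ V/F = [z₁(K₁−1)+z₂(K₂−1)] / [−(K₁−1)(K₂−1)] = 0.39521/0.69151 = 0.5715
Compositions from xᵢ = zᵢ/(1+V/F(Kᵢ−1)), yᵢ = Kᵢxᵢ:
  A: x = 0.3461, y = 0.7417
  B: x = 0.6539, y = 0.2583

V/F = 0.5715, x_B = 0.6539, y_B = 0.2583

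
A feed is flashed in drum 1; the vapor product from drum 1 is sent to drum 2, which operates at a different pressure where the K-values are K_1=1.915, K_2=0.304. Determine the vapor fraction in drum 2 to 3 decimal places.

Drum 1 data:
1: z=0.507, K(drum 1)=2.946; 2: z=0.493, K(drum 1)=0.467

Drum 1:
Material balance + equilibrium reduce to Σ zᵢ(Kᵢ−1)/(1+ψ₁(Kᵢ−1)) = 0.
g(0) = ΣzᵢKᵢ − 1 = 0.724 and g(1) = 1 − Σzᵢ/Kᵢ = -0.228, so a root lies in (0, 1).
Iterate (Newton) starting at ψ₁ = 0.66:
  ψ₁ = 0.660: g = 0.0265, g' = -0.701 → ψ₁ = 0.698
Converged at ψ₁ = 0.698.
Drum-1 compositions:
  1: x = 0.215, y = 0.633
  2: x = 0.785, y = 0.367
Drum-2 feed = drum-1 vapor: z₂ = (0.6334, 0.3666).
Drum 2:
Rachford–Rice: g(ψ₂) = Σ zᵢ(Kᵢ−1)/(1+ψ₂(Kᵢ−1)) = 0.
Check two-phase: ΣzᵢKᵢ = 1.324 > 1 and Σzᵢ/Kᵢ = 1.537 > 1, so g(0) = 0.324 > 0 and g(1) = -0.537 < 0.
Binary case is linear: z₁(K₁−1)(1+ψ₂(K₂−1)) + z₂(K₂−1)(1+ψ₂(K₁−1)) = 0
⇒ ψ₂ = [z₁(K₁−1)+z₂(K₂−1)] / [−(K₁−1)(K₂−1)] = 0.3244/0.6368 = 0.509
  1: x = 0.432, y = 0.827
  2: x = 0.568, y = 0.173

V/F (drum 2) = 0.509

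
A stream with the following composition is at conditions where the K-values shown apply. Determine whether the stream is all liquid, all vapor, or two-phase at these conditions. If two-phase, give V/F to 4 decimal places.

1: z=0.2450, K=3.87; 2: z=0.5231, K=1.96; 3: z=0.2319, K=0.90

all vapor

ΣzᵢKᵢ = 2.1821; Σzᵢ/Kᵢ = 0.5879.
Since Σzᵢ/Kᵢ < 1 the mixture is above its dew point — single vapor phase.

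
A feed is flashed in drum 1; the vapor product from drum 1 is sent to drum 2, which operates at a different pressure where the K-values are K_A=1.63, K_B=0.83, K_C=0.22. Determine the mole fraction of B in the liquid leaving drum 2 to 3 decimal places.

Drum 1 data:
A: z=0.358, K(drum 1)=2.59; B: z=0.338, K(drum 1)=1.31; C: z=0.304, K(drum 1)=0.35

x_B (drum 2) = 0.379

Drum 1:
Rachford–Rice: g(ψ₁) = Σ zᵢ(Kᵢ−1)/(1+ψ₁(Kᵢ−1)) = 0.
Feasibility: ΣzᵢKᵢ = 1.476, Σzᵢ/Kᵢ = 1.265 — both > 1, two phases present.
Newton iteration, ψ₁⁰ = 0.33:
  ψ₁ = 0.330: g = 0.2168, g' = -0.624 → ψ₁ = 0.677
  ψ₁ = 0.677: g = 0.0076, g' = -0.642 → ψ₁ = 0.689
Converged at ψ₁ = 0.689.
Drum-1 compositions:
  A: x = 0.171, y = 0.442
  B: x = 0.279, y = 0.365
  C: x = 0.551, y = 0.193
Drum-2 feed = drum-1 vapor: z₂ = (0.4424, 0.3648, 0.1927).
Drum 2:
Let ψ₂ = V/F and solve Σ zᵢ(Kᵢ−1)/(1+ψ₂(Kᵢ−1)) = 0.
Check two-phase: ΣzᵢKᵢ = 1.066 > 1 and Σzᵢ/Kᵢ = 1.587 > 1, so g(0) = 0.066 > 0 and g(1) = -0.587 < 0.
Iterate (Newton) starting at ψ₂ = 0.5:
  ψ₂ = 0.500: g = -0.1023, g' = -0.429 → ψ₂ = 0.262
  ψ₂ = 0.262: g = -0.0145, g' = -0.326 → ψ₂ = 0.217
Converged at ψ₂ = 0.217.
  A: x = 0.389, y = 0.635
  B: x = 0.379, y = 0.314
  C: x = 0.232, y = 0.051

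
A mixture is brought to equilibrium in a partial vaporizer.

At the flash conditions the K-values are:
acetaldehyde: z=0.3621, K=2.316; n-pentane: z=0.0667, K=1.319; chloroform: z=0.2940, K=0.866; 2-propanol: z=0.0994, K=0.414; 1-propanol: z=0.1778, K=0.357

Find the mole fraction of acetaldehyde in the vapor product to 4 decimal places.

y_acetaldehyde = 0.4952

Material balance + equilibrium reduce to Σ zᵢ(Kᵢ−1)/(1+β(Kᵢ−1)) = 0.
Check two-phase: ΣzᵢKᵢ = 1.2858 > 1 and Σzᵢ/Kᵢ = 1.2845 > 1, so g(0) = 0.2858 > 0 and g(1) = -0.2845 < 0.
Newton iteration, β⁰ = 0.67:
  β = 0.6700: g = -0.06927, g' = -0.5075 → β = 0.5335
  β = 0.5335: g = -0.00305, g' = -0.4701 → β = 0.5270
Converged at β = 0.5270.
Compositions from xᵢ = zᵢ/(1+β(Kᵢ−1)), yᵢ = Kᵢxᵢ:
  acetaldehyde: x = 0.2138, y = 0.4952
  n-pentane: x = 0.0571, y = 0.0753
  chloroform: x = 0.3163, y = 0.2740
  2-propanol: x = 0.1438, y = 0.0595
  1-propanol: x = 0.2689, y = 0.0960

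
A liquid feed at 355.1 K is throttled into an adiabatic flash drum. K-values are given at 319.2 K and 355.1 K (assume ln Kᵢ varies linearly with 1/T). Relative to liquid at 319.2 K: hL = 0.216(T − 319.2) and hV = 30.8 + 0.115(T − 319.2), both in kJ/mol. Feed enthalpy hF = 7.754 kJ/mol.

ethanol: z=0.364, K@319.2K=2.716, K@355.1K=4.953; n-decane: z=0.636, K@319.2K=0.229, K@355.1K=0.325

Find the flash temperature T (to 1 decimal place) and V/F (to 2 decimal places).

T = 328.0 K, V/F = 0.20

Adiabatic flash: solve Rachford–Rice at each trial T, then check hF = ψ·hV(T) + (1−ψ)·hL(T).
  T = 319.2 K: K = (2.716, 0.229), RR gives ψ = 0.101, H_out = 3.126 kJ/mol
  T = 355.1 K: K = (4.953, 0.325), RR gives ψ = 0.378, H_out = 18.036 kJ/mol
  T = 337.1 K: K = (3.724, 0.275), RR gives ψ = 0.269, H_out = 11.657 kJ/mol
  T = 328.1 K: K = (3.191, 0.252), RR gives ψ = 0.196, H_out = 7.785 kJ/mol
  T = 323.6 K: K = (2.945, 0.240), RR gives ψ = 0.152, H_out = 5.562 kJ/mol
  T = 325.9 K: K = (3.069, 0.246), RR gives ψ = 0.175, H_out = 6.728 kJ/mol
Linear interpolation between T = 325.9 (H_out = 6.728) and T = 328.1 (H_out = 7.785) on hF = 7.754 gives T ≈ 328.0 K, at which ψ = 0.20.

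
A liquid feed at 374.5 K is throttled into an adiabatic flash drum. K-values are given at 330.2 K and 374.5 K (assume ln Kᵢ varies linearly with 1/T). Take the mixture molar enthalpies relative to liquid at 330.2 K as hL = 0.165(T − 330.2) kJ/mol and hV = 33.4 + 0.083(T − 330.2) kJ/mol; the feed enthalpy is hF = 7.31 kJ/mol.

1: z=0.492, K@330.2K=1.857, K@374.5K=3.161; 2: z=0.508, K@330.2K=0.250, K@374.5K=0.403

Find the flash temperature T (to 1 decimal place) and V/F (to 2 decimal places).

T = 337.2 K, V/F = 0.19

Adiabatic flash: solve Rachford–Rice at each trial T, then check hF = ψ·hV(T) + (1−ψ)·hL(T).
  T = 330.2 K: K = (1.857, 0.250), RR gives ψ = 0.063, H_out = 2.112 kJ/mol
  T = 374.5 K: K = (3.161, 0.403), RR gives ψ = 0.589, H_out = 24.844 kJ/mol
  T = 352.4 K: K = (2.465, 0.322), RR gives ψ = 0.379, H_out = 15.643 kJ/mol
  T = 341.3 K: K = (2.149, 0.285), RR gives ψ = 0.246, H_out = 9.831 kJ/mol
  T = 335.8 K: K = (2.002, 0.267), RR gives ψ = 0.164, H_out = 6.340 kJ/mol
  T = 338.6 K: K = (2.076, 0.276), RR gives ψ = 0.208, H_out = 8.184 kJ/mol
  T = 337.2 K: K = (2.039, 0.272), RR gives ψ = 0.187, H_out = 7.281 kJ/mol
Linear interpolation between T = 337.2 (H_out = 7.281) and T = 338.6 (H_out = 8.184) on hF = 7.31 gives T ≈ 337.2 K, at which ψ = 0.19.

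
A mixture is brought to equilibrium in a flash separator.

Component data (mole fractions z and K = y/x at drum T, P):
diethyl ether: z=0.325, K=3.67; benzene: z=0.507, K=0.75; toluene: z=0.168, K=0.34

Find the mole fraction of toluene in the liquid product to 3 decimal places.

x_toluene = 0.279

Iterate (Newton) starting at ψ = 0.5:
  ψ = 0.500: g = 0.0613, g' = -0.629 → ψ = 0.597
  ψ = 0.597: g = 0.0023, g' = -0.587 → ψ = 0.601
Converged at ψ = 0.601.
Compositions from xᵢ = zᵢ/(1+ψ(Kᵢ−1)), yᵢ = Kᵢxᵢ:
  diethyl ether: x = 0.125, y = 0.458
  benzene: x = 0.597, y = 0.448
  toluene: x = 0.279, y = 0.095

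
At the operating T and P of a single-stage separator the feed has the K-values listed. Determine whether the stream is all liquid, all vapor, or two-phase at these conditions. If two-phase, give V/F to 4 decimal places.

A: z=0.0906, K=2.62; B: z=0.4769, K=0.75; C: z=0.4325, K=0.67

all liquid

ΣzᵢKᵢ = 0.8848; Σzᵢ/Kᵢ = 1.3160.
Since ΣzᵢKᵢ < 1 the mixture is below its bubble point — single liquid phase.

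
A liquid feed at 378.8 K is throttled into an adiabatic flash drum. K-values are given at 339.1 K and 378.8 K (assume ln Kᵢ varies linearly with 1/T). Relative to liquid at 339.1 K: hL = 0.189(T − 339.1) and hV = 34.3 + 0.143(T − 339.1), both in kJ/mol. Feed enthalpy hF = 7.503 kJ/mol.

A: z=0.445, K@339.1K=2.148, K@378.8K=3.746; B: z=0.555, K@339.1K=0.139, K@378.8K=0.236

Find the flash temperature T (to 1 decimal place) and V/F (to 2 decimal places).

Adiabatic flash: solve Rachford–Rice at each trial T, then check hF = ψ·hV(T) + (1−ψ)·hL(T).
  T = 339.1 K: K = (2.148, 0.139), RR gives ψ = 0.033, H_out = 1.145 kJ/mol
  T = 378.8 K: K = (3.746, 0.236), RR gives ψ = 0.380, H_out = 19.855 kJ/mol
  T = 359.0 K: K = (2.883, 0.184), RR gives ψ = 0.250, H_out = 12.123 kJ/mol
  T = 349.1 K: K = (2.501, 0.161), RR gives ψ = 0.160, H_out = 7.315 kJ/mol
  T = 354.1 K: K = (2.689, 0.172), RR gives ψ = 0.209, H_out = 9.861 kJ/mol
  T = 351.6 K: K = (2.594, 0.166), RR gives ψ = 0.186, H_out = 8.622 kJ/mol
  T = 350.4 K: K = (2.549, 0.164), RR gives ψ = 0.174, H_out = 8.004 kJ/mol
Linear interpolation between T = 349.1 (H_out = 7.315) and T = 350.4 (H_out = 8.004) on hF = 7.503 gives T ≈ 349.5 K, at which ψ = 0.16.

T = 349.5 K, V/F = 0.16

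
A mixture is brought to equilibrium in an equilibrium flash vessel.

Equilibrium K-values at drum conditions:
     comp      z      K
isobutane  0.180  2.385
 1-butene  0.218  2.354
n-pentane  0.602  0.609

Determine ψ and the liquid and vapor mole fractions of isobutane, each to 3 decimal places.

ψ = 0.578, x_isobutane = 0.100, y_isobutane = 0.238

Let ψ = V/F and solve Σ zᵢ(Kᵢ−1)/(1+ψ(Kᵢ−1)) = 0.
g(0) = ΣzᵢKᵢ − 1 = 0.309 and g(1) = 1 − Σzᵢ/Kᵢ = -0.157, so a root lies in (0, 1).
Iterate (Newton) starting at ψ = 0.5:
  ψ = 0.500: g = 0.0307, g' = -0.405 → ψ = 0.576
  ψ = 0.576: g = 0.0007, g' = -0.386 → ψ = 0.578
Converged at ψ = 0.578.
Compositions from xᵢ = zᵢ/(1+ψ(Kᵢ−1)), yᵢ = Kᵢxᵢ:
  isobutane: x = 0.100, y = 0.238
  1-butene: x = 0.122, y = 0.288
  n-pentane: x = 0.778, y = 0.474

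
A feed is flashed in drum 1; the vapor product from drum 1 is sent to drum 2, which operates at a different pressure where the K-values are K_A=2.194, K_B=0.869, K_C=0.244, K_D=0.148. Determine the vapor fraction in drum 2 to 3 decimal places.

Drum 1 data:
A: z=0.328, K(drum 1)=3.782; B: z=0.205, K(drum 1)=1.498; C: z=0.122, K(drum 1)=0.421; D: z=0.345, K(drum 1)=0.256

V/F (drum 2) = 0.618

Drum 1:
Newton iteration, ψ₁⁰ = 0.35:
  ψ₁ = 0.350: g = 0.1136, g' = -1.102 → ψ₁ = 0.453
  ψ₁ = 0.453: g = 0.0040, g' = -1.040 → ψ₁ = 0.457
Converged at ψ₁ = 0.457.
Drum-1 compositions:
  A: x = 0.144, y = 0.546
  B: x = 0.167, y = 0.250
  C: x = 0.166, y = 0.070
  D: x = 0.523, y = 0.134
Drum-2 feed = drum-1 vapor: z₂ = (0.5462, 0.2502, 0.0698, 0.1338).
Drum 2:
Rachford–Rice: g(ψ₂) = Σ zᵢ(Kᵢ−1)/(1+ψ₂(Kᵢ−1)) = 0.
Check two-phase: ΣzᵢKᵢ = 1.453 > 1 and Σzᵢ/Kᵢ = 1.727 > 1, so g(0) = 0.453 > 0 and g(1) = -0.727 < 0.
Iterate (Newton) starting at ψ₂ = 0.5:
  ψ₂ = 0.500: g = 0.0898, g' = -0.708 → ψ₂ = 0.627
  ψ₂ = 0.627: g = -0.0077, g' = -0.851 → ψ₂ = 0.618
Converged at ψ₂ = 0.618.
  A: x = 0.314, y = 0.690
  B: x = 0.272, y = 0.237
  C: x = 0.131, y = 0.032
  D: x = 0.282, y = 0.042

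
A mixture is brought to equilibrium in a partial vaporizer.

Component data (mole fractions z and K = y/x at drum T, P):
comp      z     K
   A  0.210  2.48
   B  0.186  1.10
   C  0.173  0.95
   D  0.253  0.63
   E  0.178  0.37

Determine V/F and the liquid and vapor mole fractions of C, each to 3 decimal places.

Material balance + equilibrium reduce to Σ zᵢ(Kᵢ−1)/(1+V/F(Kᵢ−1)) = 0.
Check two-phase: ΣzᵢKᵢ = 1.115 > 1 and Σzᵢ/Kᵢ = 1.319 > 1, so g(0) = 0.115 > 0 and g(1) = -0.319 < 0.
Newton iteration, V/F⁰ = 0.52:
  V/F = 0.520: g = -0.0983, g' = -0.358 → V/F = 0.246
  V/F = 0.246: g = 0.0016, g' = -0.390 → V/F = 0.250
Converged at V/F = 0.250.
Compositions from xᵢ = zᵢ/(1+V/F(Kᵢ−1)), yᵢ = Kᵢxᵢ:
  A: x = 0.153, y = 0.380
  B: x = 0.181, y = 0.200
  C: x = 0.175, y = 0.166
  D: x = 0.279, y = 0.176
  E: x = 0.211, y = 0.078

V/F = 0.250, x_C = 0.175, y_C = 0.166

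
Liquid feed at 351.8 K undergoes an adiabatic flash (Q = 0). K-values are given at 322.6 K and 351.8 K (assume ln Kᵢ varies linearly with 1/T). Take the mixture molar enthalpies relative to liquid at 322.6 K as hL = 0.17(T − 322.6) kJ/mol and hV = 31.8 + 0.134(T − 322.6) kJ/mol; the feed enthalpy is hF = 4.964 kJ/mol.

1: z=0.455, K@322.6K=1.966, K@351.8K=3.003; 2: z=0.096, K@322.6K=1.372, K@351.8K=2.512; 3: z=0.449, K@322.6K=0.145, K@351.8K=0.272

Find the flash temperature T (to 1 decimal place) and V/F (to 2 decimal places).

Adiabatic flash: solve Rachford–Rice at each trial T, then check hF = ψ·hV(T) + (1−ψ)·hL(T).
  T = 322.6 K: K = (1.966, 1.372, 0.145), RR gives ψ = 0.120, H_out = 3.827 kJ/mol
  T = 351.8 K: K = (3.003, 2.512, 0.272), RR gives ψ = 0.521, H_out = 20.999 kJ/mol
  T = 337.2 K: K = (2.452, 1.881, 0.201), RR gives ψ = 0.355, H_out = 13.581 kJ/mol
  T = 329.9 K: K = (2.201, 1.612, 0.171), RR gives ψ = 0.252, H_out = 9.197 kJ/mol
  T = 326.2 K: K = (2.080, 1.487, 0.158), RR gives ψ = 0.190, H_out = 6.637 kJ/mol
  T = 324.4 K: K = (2.022, 1.429, 0.151), RR gives ψ = 0.157, H_out = 5.278 kJ/mol
Linear interpolation between T = 322.6 (H_out = 3.827) and T = 324.4 (H_out = 5.278) on hF = 4.964 gives T ≈ 324.0 K, at which ψ = 0.15.

T = 324.0 K, V/F = 0.15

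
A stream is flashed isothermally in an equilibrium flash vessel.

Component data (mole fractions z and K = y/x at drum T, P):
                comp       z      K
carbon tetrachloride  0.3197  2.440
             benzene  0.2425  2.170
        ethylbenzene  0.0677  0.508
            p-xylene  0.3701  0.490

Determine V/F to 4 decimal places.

V/F = 0.7758

Material balance + equilibrium reduce to Σ zᵢ(Kᵢ−1)/(1+V/F(Kᵢ−1)) = 0.
Check two-phase: ΣzᵢKᵢ = 1.5220 > 1 and Σzᵢ/Kᵢ = 1.1313 > 1, so g(0) = 0.5220 > 0 and g(1) = -0.1313 < 0.
Newton–Raphson from V/F = 0.5:
  V/F = 0.5000: g = 0.14913, g' = -0.5585 → V/F = 0.7670
  V/F = 0.7670: g = 0.00476, g' = -0.5439 → V/F = 0.7758
Converged at V/F = 0.7758.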